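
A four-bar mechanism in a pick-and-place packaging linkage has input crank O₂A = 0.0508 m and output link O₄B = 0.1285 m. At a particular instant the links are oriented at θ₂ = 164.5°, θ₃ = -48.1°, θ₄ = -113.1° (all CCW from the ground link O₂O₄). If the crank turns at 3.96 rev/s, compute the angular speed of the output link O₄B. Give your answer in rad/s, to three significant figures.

5.85

ω₂ = 24.88 rad/s (from 3.96 rev/s).
Differentiating the loop-closure r₂e^{iθ₂}+r₃e^{iθ₃}=r₁+r₄e^{iθ₄} gives r₂ω₂e^{iθ₂}+r₃ω₃e^{iθ₃}=r₄ω₄e^{iθ₄}.
Eliminating the other unknown: ω₄ = r₂ω₂ sin(θ₂−θ₃) / [r₄ sin(θ₄−θ₃)].
Numerator sine = -0.53877; denominator sine = -0.90631.
Result = 0.0508·24.88·(-0.53877) / (0.1285·(-0.90631)) = +5.8474 rad/s; magnitude 5.8474 rad/s.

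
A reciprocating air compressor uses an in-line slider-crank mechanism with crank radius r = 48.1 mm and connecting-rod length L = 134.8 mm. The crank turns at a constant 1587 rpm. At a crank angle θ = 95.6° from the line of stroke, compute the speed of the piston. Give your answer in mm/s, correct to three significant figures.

ω = 2π·1587/60 = 166.2 rad/s
For an in-line slider-crank, x = r cosθ + √(L² − r² sin²θ), so v = −rω sinθ·[1 + r cosθ/√(L² − r² sin²θ)].
With r = 0.0481 m, L = 0.1348 m, θ = 95.6°: √(L² − r² sin²θ) = 0.12601 m.
v = −0.0481·166.2·0.99523·[1 + 0.0481·-0.09758/0.12601] = -7.6593 m/s.
|v| = 7.6593 m/s = 7659.3 mm/s.

7660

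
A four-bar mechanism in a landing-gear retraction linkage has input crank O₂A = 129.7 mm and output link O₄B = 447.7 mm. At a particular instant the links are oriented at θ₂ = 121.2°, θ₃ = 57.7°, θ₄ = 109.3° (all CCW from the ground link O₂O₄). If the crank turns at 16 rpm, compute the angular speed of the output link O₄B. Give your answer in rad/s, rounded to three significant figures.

0.554

ω₂ = 1.676 rad/s (from 16 rpm).
Differentiating the loop-closure r₂e^{iθ₂}+r₃e^{iθ₃}=r₁+r₄e^{iθ₄} gives r₂ω₂e^{iθ₂}+r₃ω₃e^{iθ₃}=r₄ω₄e^{iθ₄}.
Eliminating the other unknown: ω₄ = r₂ω₂ sin(θ₂−θ₃) / [r₄ sin(θ₄−θ₃)].
Numerator sine = +0.89493; denominator sine = +0.78369.
Result = 0.1297·1.676·(+0.89493) / (0.4477·(+0.78369)) = +0.5543 rad/s; magnitude 0.5543 rad/s.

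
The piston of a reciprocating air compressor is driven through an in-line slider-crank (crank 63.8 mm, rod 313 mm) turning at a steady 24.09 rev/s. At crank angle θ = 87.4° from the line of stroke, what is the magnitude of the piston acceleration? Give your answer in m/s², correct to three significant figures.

ω = 2π·24.1 = 151.4 rad/s
x(θ) = r cosθ + √(L² − r² sin²θ); with ω constant, a = ω²·d²x/dθ².
d²x/dθ² = −r cosθ − r²(cos2θ)/√u − r⁴ sin²2θ/(4u^{3/2}),  u = L² − r² sin²θ = 0.0939069 m².
Substituting r = 0.0638 m, L = 0.313 m, θ = 87.4°: d²x/dθ² = +0.010333 m.
a = ω²·d²x/dθ² = (151.4)²·(+0.010333) = +236.73 m/s²;  |a| = 236.73 m/s².

237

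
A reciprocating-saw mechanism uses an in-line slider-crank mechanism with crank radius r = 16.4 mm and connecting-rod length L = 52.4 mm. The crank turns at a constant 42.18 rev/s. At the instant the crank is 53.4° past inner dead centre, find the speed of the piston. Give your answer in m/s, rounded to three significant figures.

4.16

ω = 2π·42.2 = 265 rad/s
For an in-line slider-crank, x = r cosθ + √(L² − r² sin²θ), so v = −rω sinθ·[1 + r cosθ/√(L² − r² sin²θ)].
With r = 0.0164 m, L = 0.0524 m, θ = 53.4°: √(L² − r² sin²θ) = 0.050719 m.
v = −0.0164·265·0.80282·[1 + 0.0164·0.59622/0.050719] = -4.1621 m/s.
|v| = 4.1621 m/s.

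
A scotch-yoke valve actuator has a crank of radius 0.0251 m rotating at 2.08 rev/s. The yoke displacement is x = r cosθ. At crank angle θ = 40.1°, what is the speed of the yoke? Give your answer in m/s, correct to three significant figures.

ω = 13.07 rad/s (from 2.08 rev/s).
x = r cosθ ⇒ ẋ = −rω sinθ.
|v| = rω|sinθ| = 0.0251·13.07·|sin 40.1°| = 0.21129 m/s.

0.211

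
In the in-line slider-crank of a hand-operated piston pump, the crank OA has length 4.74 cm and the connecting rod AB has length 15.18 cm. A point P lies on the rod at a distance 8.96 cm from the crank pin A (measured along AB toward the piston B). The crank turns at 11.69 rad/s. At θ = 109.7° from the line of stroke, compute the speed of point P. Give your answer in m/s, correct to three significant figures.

0.494

ω = 11.69 rad/s.  Crank-pin speed |V_A| = rω = 0.55411 m/s, perpendicular to OA.
Rod angle: sinφ = −(r/L) sinθ ⇒ φ = -17.096°; ω_rod = −rω cosθ/√(L²−r²sin²θ) = +1.2874 rad/s.
V_P = V_A + ω_rod × AP, with AP = 0.0896 m along the rod.
Components: V_Px = −rω sinθ − a·ω_rod·sinφ = -0.48776 m/s;  V_Py = rω cosθ + a·ω_rod·cosφ = -0.076536 m/s.
|V_P| = √(V_Px² + V_Py²) = 0.49373 m/s.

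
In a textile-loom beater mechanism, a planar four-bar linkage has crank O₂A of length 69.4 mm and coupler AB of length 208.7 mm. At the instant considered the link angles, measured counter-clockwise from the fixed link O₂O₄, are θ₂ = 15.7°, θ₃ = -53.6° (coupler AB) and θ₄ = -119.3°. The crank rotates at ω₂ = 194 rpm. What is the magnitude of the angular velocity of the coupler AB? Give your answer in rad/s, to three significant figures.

ω₂ = 20.32 rad/s (from 194 rpm).
Differentiating the loop-closure r₂e^{iθ₂}+r₃e^{iθ₃}=r₁+r₄e^{iθ₄} gives r₂ω₂e^{iθ₂}+r₃ω₃e^{iθ₃}=r₄ω₄e^{iθ₄}.
Eliminating the other unknown: ω₃ = r₂ω₂ sin(θ₄−θ₂) / [r₃ sin(θ₃−θ₄)].
Numerator sine = -0.70711; denominator sine = +0.91140.
Result = 0.0694·20.32·(-0.70711) / (0.2087·(+0.91140)) = -5.2413 rad/s; magnitude 5.2413 rad/s.

5.24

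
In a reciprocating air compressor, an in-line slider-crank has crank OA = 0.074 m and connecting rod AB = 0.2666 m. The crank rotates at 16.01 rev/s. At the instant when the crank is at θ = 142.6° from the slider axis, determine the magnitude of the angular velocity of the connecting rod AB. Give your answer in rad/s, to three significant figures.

ω = 100.6 rad/s (converted from 16.01 rev/s).
The rod makes angle φ with the slider axis where L sinφ = r sinθ; differentiating, L cosφ·φ̇ = r ω cosθ.
L cosφ = √(L² − r² sin²θ) = 0.26278 m.
|ω_rod| = r ω |cosθ| / √(L² − r² sin²θ) = 0.074·100.6·0.79441/0.26278 = 22.504 rad/s.

22.5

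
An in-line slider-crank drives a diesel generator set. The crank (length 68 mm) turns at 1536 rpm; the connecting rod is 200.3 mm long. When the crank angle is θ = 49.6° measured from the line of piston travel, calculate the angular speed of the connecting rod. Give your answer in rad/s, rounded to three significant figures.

ω = 160.8 rad/s (converted from 1536 rpm).
The rod makes angle φ with the slider axis where L sinφ = r sinθ; differentiating, L cosφ·φ̇ = r ω cosθ.
L cosφ = √(L² − r² sin²θ) = 0.19349 m.
|ω_rod| = r ω |cosθ| / √(L² − r² sin²θ) = 0.068·160.8·0.64812/0.19349 = 36.637 rad/s.

36.6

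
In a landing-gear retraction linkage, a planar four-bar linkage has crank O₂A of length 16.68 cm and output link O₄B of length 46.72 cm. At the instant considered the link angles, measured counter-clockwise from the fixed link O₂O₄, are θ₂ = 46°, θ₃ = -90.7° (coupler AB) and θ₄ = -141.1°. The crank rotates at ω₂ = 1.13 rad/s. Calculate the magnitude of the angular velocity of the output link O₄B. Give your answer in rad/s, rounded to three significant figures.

ω₂ = 1.13 rad/s
Differentiating the loop-closure r₂e^{iθ₂}+r₃e^{iθ₃}=r₁+r₄e^{iθ₄} gives r₂ω₂e^{iθ₂}+r₃ω₃e^{iθ₃}=r₄ω₄e^{iθ₄}.
Eliminating the other unknown: ω₄ = r₂ω₂ sin(θ₂−θ₃) / [r₄ sin(θ₄−θ₃)].
Numerator sine = +0.68582; denominator sine = -0.77051.
Result = 0.1668·1.13·(+0.68582) / (0.4672·(-0.77051)) = -0.35909 rad/s; magnitude 0.35909 rad/s.

0.359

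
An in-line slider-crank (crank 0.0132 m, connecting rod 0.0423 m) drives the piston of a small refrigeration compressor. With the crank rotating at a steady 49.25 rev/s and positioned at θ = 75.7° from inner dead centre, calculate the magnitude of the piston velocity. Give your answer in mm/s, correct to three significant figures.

ω = 2π·49.2 = 309.4 rad/s
For an in-line slider-crank, x = r cosθ + √(L² − r² sin²θ), so v = −rω sinθ·[1 + r cosθ/√(L² − r² sin²θ)].
With r = 0.0132 m, L = 0.0423 m, θ = 75.7°: √(L² − r² sin²θ) = 0.04032 m.
v = −0.0132·309.4·0.96902·[1 + 0.0132·0.24700/0.04032] = -4.2782 m/s.
|v| = 4.2782 m/s = 4278.2 mm/s.

4280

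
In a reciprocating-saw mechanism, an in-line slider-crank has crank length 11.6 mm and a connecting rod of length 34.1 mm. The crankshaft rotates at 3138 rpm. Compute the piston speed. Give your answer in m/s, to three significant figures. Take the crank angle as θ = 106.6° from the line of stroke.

3.28

ω = 2π·3138/60 = 328.6 rad/s
For an in-line slider-crank, x = r cosθ + √(L² − r² sin²θ), so v = −rω sinθ·[1 + r cosθ/√(L² − r² sin²θ)].
With r = 0.0116 m, L = 0.0341 m, θ = 106.6°: √(L² − r² sin²θ) = 0.032237 m.
v = −0.0116·328.6·0.95832·[1 + 0.0116·-0.28569/0.032237] = -3.2775 m/s.
|v| = 3.2775 m/s.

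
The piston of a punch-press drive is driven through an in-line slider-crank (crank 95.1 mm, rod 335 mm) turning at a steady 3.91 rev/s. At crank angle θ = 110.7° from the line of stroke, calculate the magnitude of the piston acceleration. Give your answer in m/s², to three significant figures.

ω = 2π·3.91 = 24.57 rad/s
x(θ) = r cosθ + √(L² − r² sin²θ); with ω constant, a = ω²·d²x/dθ².
d²x/dθ² = −r cosθ − r²(cos2θ)/√u − r⁴ sin²2θ/(4u^{3/2}),  u = L² − r² sin²θ = 0.104311 m².
Substituting r = 0.0951 m, L = 0.335 m, θ = 110.7°: d²x/dθ² = +0.054355 m.
a = ω²·d²x/dθ² = (24.57)²·(+0.054355) = +32.806 m/s²;  |a| = 32.806 m/s².

32.8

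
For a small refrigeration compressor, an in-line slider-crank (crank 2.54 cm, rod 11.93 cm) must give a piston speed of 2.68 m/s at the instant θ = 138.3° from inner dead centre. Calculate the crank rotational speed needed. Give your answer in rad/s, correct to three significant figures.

189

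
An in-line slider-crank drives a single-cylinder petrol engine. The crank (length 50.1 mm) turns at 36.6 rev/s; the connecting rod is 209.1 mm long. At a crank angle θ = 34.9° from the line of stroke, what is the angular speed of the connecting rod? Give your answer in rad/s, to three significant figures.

45.6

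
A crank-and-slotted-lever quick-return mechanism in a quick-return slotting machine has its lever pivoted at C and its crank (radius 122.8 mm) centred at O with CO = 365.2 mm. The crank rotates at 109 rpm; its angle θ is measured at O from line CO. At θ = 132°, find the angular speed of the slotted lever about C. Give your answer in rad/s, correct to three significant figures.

1.93

ω = 11.41 rad/s (from 109 rpm).
Crank pin A relative to C: A = (d + r cosθ, r sinθ); lever angle φ = atan2(r sinθ, d + r cosθ).
Differentiating tanφ: φ̇ = rω(d cosθ + r)/(d² + r² + 2dr cosθ).
d² + r² + 2dr cosθ = |CA|² = 0.0884345 m²;  d cosθ + r = -0.12157 m.
|ω_lever| = |0.1228·11.41·-0.12157| / 0.0884345 = 1.9268 rad/s.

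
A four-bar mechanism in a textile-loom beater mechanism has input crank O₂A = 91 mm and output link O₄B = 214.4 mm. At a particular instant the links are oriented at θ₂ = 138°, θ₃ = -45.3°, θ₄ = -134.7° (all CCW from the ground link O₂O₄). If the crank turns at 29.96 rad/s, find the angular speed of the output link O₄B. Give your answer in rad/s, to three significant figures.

0.732

ω₂ = 29.96 rad/s
Differentiating the loop-closure r₂e^{iθ₂}+r₃e^{iθ₃}=r₁+r₄e^{iθ₄} gives r₂ω₂e^{iθ₂}+r₃ω₃e^{iθ₃}=r₄ω₄e^{iθ₄}.
Eliminating the other unknown: ω₄ = r₂ω₂ sin(θ₂−θ₃) / [r₄ sin(θ₄−θ₃)].
Numerator sine = -0.05756; denominator sine = -0.99995.
Result = 0.091·29.96·(-0.05756) / (0.2144·(-0.99995)) = +0.73204 rad/s; magnitude 0.73204 rad/s.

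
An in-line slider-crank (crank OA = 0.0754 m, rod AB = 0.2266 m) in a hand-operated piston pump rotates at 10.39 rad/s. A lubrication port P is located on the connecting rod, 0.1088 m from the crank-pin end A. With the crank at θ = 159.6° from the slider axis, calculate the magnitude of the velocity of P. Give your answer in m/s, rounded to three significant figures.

ω = 10.39 rad/s.  Crank-pin speed |V_A| = rω = 0.78341 m/s, perpendicular to OA.
Rod angle: sinφ = −(r/L) sinθ ⇒ φ = -6.660°; ω_rod = −rω cosθ/√(L²−r²sin²θ) = +3.2624 rad/s.
V_P = V_A + ω_rod × AP, with AP = 0.1088 m along the rod.
Components: V_Px = −rω sinθ − a·ω_rod·sinφ = -0.2319 m/s;  V_Py = rω cosθ + a·ω_rod·cosφ = -0.38172 m/s.
|V_P| = √(V_Px² + V_Py²) = 0.44664 m/s.

0.447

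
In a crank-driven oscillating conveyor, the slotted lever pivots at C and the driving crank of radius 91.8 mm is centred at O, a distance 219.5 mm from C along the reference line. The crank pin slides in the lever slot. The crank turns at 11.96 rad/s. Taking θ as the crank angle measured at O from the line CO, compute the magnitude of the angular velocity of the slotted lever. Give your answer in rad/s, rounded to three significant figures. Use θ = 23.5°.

3.44

ω = 11.96 rad/s
Crank pin A relative to C: A = (d + r cosθ, r sinθ); lever angle φ = atan2(r sinθ, d + r cosθ).
Differentiating tanφ: φ̇ = rω(d cosθ + r)/(d² + r² + 2dr cosθ).
d² + r² + 2dr cosθ = |CA|² = 0.0935652 m²;  d cosθ + r = +0.29309 m.
|ω_lever| = |0.0918·11.96·+0.29309| / 0.0935652 = 3.4393 rad/s.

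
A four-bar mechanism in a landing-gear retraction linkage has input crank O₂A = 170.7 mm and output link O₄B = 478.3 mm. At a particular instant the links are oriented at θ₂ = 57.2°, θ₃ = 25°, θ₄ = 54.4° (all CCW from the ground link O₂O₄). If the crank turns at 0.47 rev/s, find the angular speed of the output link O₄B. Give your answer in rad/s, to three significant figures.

ω₂ = 2.953 rad/s (from 0.47 rev/s).
Differentiating the loop-closure r₂e^{iθ₂}+r₃e^{iθ₃}=r₁+r₄e^{iθ₄} gives r₂ω₂e^{iθ₂}+r₃ω₃e^{iθ₃}=r₄ω₄e^{iθ₄}.
Eliminating the other unknown: ω₄ = r₂ω₂ sin(θ₂−θ₃) / [r₄ sin(θ₄−θ₃)].
Numerator sine = +0.53288; denominator sine = +0.49090.
Result = 0.1707·2.953·(+0.53288) / (0.4783·(+0.49090)) = +1.144 rad/s; magnitude 1.144 rad/s.

1.14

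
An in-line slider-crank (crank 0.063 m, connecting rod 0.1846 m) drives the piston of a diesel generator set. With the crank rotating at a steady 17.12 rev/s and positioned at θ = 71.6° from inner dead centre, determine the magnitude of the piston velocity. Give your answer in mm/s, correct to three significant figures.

ω = 2π·17.1 = 107.6 rad/s
For an in-line slider-crank, x = r cosθ + √(L² − r² sin²θ), so v = −rω sinθ·[1 + r cosθ/√(L² − r² sin²θ)].
With r = 0.063 m, L = 0.1846 m, θ = 71.6°: √(L² − r² sin²θ) = 0.17465 m.
v = −0.063·107.6·0.94888·[1 + 0.063·0.31565/0.17465] = -7.1625 m/s.
|v| = 7.1625 m/s = 7162.5 mm/s.

7160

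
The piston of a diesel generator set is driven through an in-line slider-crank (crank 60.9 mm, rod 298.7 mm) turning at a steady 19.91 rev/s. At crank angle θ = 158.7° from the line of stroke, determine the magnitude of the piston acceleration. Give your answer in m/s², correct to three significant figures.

744

ω = 2π·19.9 = 125.1 rad/s
x(θ) = r cosθ + √(L² − r² sin²θ); with ω constant, a = ω²·d²x/dθ².
d²x/dθ² = −r cosθ − r²(cos2θ)/√u − r⁴ sin²2θ/(4u^{3/2}),  u = L² − r² sin²θ = 0.0887323 m².
Substituting r = 0.0609 m, L = 0.2987 m, θ = 158.7°: d²x/dθ² = +0.047515 m.
a = ω²·d²x/dθ² = (125.1)²·(+0.047515) = +743.6 m/s²;  |a| = 743.6 m/s².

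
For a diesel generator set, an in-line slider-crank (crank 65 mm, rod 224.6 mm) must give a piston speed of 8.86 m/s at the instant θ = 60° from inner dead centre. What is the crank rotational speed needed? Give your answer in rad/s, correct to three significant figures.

137

For an in-line slider-crank, |v_piston| = rω|sinθ|·[1 + r cosθ/√(L² − r² sin²θ)].
With r = 0.065 m, L = 0.2246 m, θ = 60°: the bracketed kinematic factor |dx/dθ| = 0.064706 m.
ω = v/|dx/dθ| = 8.86/0.064706 = 136.93 rad/s.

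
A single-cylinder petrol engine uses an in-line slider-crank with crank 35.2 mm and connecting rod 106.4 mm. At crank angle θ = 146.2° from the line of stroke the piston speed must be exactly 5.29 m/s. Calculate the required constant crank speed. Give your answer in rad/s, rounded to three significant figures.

For an in-line slider-crank, |v_piston| = rω|sinθ|·[1 + r cosθ/√(L² − r² sin²θ)].
With r = 0.0352 m, L = 0.1064 m, θ = 146.2°: the bracketed kinematic factor |dx/dθ| = 0.014105 m.
ω = v/|dx/dθ| = 5.29/0.014105 = 375.05 rad/s.

375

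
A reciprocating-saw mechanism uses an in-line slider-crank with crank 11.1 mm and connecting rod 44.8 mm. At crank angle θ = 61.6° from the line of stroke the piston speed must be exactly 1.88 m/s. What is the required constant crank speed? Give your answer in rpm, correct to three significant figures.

1640

For an in-line slider-crank, |v_piston| = rω|sinθ|·[1 + r cosθ/√(L² − r² sin²θ)].
With r = 0.0111 m, L = 0.0448 m, θ = 61.6°: the bracketed kinematic factor |dx/dθ| = 0.010943 m.
ω = v/|dx/dθ| = 1.88/0.010943 = 171.8 rad/s.
N = 60ω/(2π) = 1640.5 rpm.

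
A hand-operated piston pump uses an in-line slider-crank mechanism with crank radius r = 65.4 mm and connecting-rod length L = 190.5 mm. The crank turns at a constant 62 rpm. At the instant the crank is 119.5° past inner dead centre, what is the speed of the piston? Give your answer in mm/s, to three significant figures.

ω = 2π·62/60 = 6.493 rad/s
For an in-line slider-crank, x = r cosθ + √(L² − r² sin²θ), so v = −rω sinθ·[1 + r cosθ/√(L² − r² sin²θ)].
With r = 0.0654 m, L = 0.1905 m, θ = 119.5°: √(L² − r² sin²θ) = 0.1818 m.
v = −0.0654·6.493·0.87036·[1 + 0.0654·-0.49242/0.1818] = -0.3041 m/s.
|v| = 0.3041 m/s = 304.1 mm/s.

304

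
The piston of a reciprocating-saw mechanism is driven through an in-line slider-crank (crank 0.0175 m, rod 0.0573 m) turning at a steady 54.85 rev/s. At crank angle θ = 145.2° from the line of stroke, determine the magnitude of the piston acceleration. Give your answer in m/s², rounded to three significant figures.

1470

ω = 2π·54.9 = 344.6 rad/s
x(θ) = r cosθ + √(L² − r² sin²θ); with ω constant, a = ω²·d²x/dθ².
d²x/dθ² = −r cosθ − r²(cos2θ)/√u − r⁴ sin²2θ/(4u^{3/2}),  u = L² − r² sin²θ = 0.00318354 m².
Substituting r = 0.0175 m, L = 0.0573 m, θ = 145.2°: d²x/dθ² = +0.012363 m.
a = ω²·d²x/dθ² = (344.6)²·(+0.012363) = +1468.4 m/s²;  |a| = 1468.4 m/s².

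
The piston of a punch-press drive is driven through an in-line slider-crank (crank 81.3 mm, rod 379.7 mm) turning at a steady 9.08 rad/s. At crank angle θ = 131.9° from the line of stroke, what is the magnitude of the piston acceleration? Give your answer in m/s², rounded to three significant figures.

ω = 9.08 rad/s
x(θ) = r cosθ + √(L² − r² sin²θ); with ω constant, a = ω²·d²x/dθ².
d²x/dθ² = −r cosθ − r²(cos2θ)/√u − r⁴ sin²2θ/(4u^{3/2}),  u = L² − r² sin²θ = 0.14051 m².
Substituting r = 0.0813 m, L = 0.3797 m, θ = 131.9°: d²x/dθ² = +0.055994 m.
a = ω²·d²x/dθ² = (9.08)²·(+0.055994) = +4.6165 m/s²;  |a| = 4.6165 m/s².

4.62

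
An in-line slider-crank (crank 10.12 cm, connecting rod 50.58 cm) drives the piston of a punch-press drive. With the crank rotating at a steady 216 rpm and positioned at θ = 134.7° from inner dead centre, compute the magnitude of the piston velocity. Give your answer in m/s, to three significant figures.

1.40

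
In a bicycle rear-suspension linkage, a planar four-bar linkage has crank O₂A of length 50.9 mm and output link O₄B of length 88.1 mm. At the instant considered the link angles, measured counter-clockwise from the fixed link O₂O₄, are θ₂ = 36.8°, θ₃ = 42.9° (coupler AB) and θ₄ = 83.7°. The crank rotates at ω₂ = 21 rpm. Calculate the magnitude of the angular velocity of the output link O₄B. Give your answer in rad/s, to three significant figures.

ω₂ = 2.199 rad/s (from 21 rpm).
Differentiating the loop-closure r₂e^{iθ₂}+r₃e^{iθ₃}=r₁+r₄e^{iθ₄} gives r₂ω₂e^{iθ₂}+r₃ω₃e^{iθ₃}=r₄ω₄e^{iθ₄}.
Eliminating the other unknown: ω₄ = r₂ω₂ sin(θ₂−θ₃) / [r₄ sin(θ₄−θ₃)].
Numerator sine = -0.10626; denominator sine = +0.65342.
Result = 0.0509·2.199·(-0.10626) / (0.0881·(+0.65342)) = -0.20663 rad/s; magnitude 0.20663 rad/s.

0.207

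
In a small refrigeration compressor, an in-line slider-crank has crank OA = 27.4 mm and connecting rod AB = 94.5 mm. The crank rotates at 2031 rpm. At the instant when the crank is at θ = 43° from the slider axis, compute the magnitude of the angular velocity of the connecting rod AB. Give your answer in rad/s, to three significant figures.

ω = 212.7 rad/s (converted from 2031 rpm).
The rod makes angle φ with the slider axis where L sinφ = r sinθ; differentiating, L cosφ·φ̇ = r ω cosθ.
L cosφ = √(L² − r² sin²θ) = 0.092634 m.
|ω_rod| = r ω |cosθ| / √(L² − r² sin²θ) = 0.0274·212.7·0.73135/0.092634 = 46.009 rad/s.

46.0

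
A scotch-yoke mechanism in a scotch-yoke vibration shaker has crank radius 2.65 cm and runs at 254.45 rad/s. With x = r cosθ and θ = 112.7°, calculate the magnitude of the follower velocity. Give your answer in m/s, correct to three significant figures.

6.22

ω = 254.4 rad/s
x = r cosθ ⇒ ẋ = −rω sinθ.
|v| = rω|sinθ| = 0.0265·254.4·|sin 112.7°| = 6.2206 m/s.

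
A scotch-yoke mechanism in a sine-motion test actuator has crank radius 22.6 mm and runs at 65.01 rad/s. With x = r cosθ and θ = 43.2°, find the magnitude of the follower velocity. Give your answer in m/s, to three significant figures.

1.01

ω = 65.01 rad/s
x = r cosθ ⇒ ẋ = −rω sinθ.
|v| = rω|sinθ| = 0.0226·65.01·|sin 43.2°| = 1.0058 m/s.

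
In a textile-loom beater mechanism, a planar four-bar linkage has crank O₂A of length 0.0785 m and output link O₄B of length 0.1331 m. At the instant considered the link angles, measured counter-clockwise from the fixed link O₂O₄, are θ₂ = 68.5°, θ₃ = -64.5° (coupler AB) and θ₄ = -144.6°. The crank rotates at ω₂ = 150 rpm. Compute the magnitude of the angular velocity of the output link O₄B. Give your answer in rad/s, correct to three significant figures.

ω₂ = 15.71 rad/s (from 150 rpm).
Differentiating the loop-closure r₂e^{iθ₂}+r₃e^{iθ₃}=r₁+r₄e^{iθ₄} gives r₂ω₂e^{iθ₂}+r₃ω₃e^{iθ₃}=r₄ω₄e^{iθ₄}.
Eliminating the other unknown: ω₄ = r₂ω₂ sin(θ₂−θ₃) / [r₄ sin(θ₄−θ₃)].
Numerator sine = +0.73135; denominator sine = -0.98511.
Result = 0.0785·15.71·(+0.73135) / (0.1331·(-0.98511)) = -6.8779 rad/s; magnitude 6.8779 rad/s.

6.88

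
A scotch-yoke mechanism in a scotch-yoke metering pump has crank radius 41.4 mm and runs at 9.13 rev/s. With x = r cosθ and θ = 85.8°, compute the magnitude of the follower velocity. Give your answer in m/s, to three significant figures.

ω = 57.37 rad/s (from 9.13 rev/s).
x = r cosθ ⇒ ẋ = −rω sinθ.
|v| = rω|sinθ| = 0.0414·57.37·|sin 85.8°| = 2.3686 m/s.

2.37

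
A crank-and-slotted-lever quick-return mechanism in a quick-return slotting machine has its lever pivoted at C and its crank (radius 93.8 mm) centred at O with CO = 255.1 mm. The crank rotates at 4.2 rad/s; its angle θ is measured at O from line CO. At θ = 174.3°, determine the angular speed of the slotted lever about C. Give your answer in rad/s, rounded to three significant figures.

2.40

ω = 4.2 rad/s
Crank pin A relative to C: A = (d + r cosθ, r sinθ); lever angle φ = atan2(r sinθ, d + r cosθ).
Differentiating tanφ: φ̇ = rω(d cosθ + r)/(d² + r² + 2dr cosθ).
d² + r² + 2dr cosθ = |CA|² = 0.0262543 m²;  d cosθ + r = -0.16004 m.
|ω_lever| = |0.0938·4.2·-0.16004| / 0.0262543 = 2.4015 rad/s.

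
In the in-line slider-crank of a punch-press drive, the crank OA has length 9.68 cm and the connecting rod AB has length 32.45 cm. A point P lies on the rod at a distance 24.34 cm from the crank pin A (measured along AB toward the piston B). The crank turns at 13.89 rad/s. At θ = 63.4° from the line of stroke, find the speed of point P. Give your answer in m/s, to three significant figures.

1.34

ω = 13.89 rad/s.  Crank-pin speed |V_A| = rω = 1.3446 m/s, perpendicular to OA.
Rod angle: sinφ = −(r/L) sinθ ⇒ φ = -15.470°; ω_rod = −rω cosθ/√(L²−r²sin²θ) = -1.925 rad/s.
V_P = V_A + ω_rod × AP, with AP = 0.2434 m along the rod.
Components: V_Px = −rω sinθ − a·ω_rod·sinφ = -1.3272 m/s;  V_Py = rω cosθ + a·ω_rod·cosφ = +0.15046 m/s.
|V_P| = √(V_Px² + V_Py²) = 1.3357 m/s.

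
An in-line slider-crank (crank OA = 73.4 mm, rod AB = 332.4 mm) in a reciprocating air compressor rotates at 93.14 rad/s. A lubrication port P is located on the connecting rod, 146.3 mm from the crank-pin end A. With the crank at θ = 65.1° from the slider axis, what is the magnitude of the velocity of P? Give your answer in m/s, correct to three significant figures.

6.66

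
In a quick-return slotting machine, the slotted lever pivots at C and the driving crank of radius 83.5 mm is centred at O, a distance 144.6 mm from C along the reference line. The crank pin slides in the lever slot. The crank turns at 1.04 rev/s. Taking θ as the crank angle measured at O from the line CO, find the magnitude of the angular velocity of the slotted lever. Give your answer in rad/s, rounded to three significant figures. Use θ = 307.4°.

ω = 6.535 rad/s (from 1.04 rev/s).
Crank pin A relative to C: A = (d + r cosθ, r sinθ); lever angle φ = atan2(r sinθ, d + r cosθ).
Differentiating tanφ: φ̇ = rω(d cosθ + r)/(d² + r² + 2dr cosθ).
d² + r² + 2dr cosθ = |CA|² = 0.0425484 m²;  d cosθ + r = +0.17133 m.
|ω_lever| = |0.0835·6.535·+0.17133| / 0.0425484 = 2.1971 rad/s.

2.20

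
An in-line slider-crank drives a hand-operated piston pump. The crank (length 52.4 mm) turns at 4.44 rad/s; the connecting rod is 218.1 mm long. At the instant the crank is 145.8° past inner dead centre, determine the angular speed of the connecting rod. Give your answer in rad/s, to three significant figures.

0.890

ω = 4.44 rad/s
The rod makes angle φ with the slider axis where L sinφ = r sinθ; differentiating, L cosφ·φ̇ = r ω cosθ.
L cosφ = √(L² − r² sin²θ) = 0.2161 m.
|ω_rod| = r ω |cosθ| / √(L² − r² sin²θ) = 0.0524·4.44·0.82708/0.2161 = 0.89044 rad/s.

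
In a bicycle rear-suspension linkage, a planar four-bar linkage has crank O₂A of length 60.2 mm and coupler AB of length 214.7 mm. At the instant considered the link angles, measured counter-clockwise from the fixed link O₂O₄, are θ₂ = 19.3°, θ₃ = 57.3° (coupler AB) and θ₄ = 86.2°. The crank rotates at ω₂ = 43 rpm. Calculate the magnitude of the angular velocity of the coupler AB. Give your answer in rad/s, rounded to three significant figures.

ω₂ = 4.503 rad/s (from 43 rpm).
Differentiating the loop-closure r₂e^{iθ₂}+r₃e^{iθ₃}=r₁+r₄e^{iθ₄} gives r₂ω₂e^{iθ₂}+r₃ω₃e^{iθ₃}=r₄ω₄e^{iθ₄}.
Eliminating the other unknown: ω₃ = r₂ω₂ sin(θ₄−θ₂) / [r₃ sin(θ₃−θ₄)].
Numerator sine = +0.91982; denominator sine = -0.48328.
Result = 0.0602·4.503·(+0.91982) / (0.2147·(-0.48328)) = -2.4031 rad/s; magnitude 2.4031 rad/s.

2.40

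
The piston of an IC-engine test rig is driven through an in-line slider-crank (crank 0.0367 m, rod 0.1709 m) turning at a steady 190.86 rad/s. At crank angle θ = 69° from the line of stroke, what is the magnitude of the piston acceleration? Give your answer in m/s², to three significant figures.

263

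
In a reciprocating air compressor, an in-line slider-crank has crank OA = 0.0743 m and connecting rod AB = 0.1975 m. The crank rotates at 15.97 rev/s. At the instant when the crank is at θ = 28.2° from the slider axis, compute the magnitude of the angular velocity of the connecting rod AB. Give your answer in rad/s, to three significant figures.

33.8

ω = 100.3 rad/s (converted from 15.97 rev/s).
The rod makes angle φ with the slider axis where L sinφ = r sinθ; differentiating, L cosφ·φ̇ = r ω cosθ.
L cosφ = √(L² − r² sin²θ) = 0.19435 m.
|ω_rod| = r ω |cosθ| / √(L² − r² sin²θ) = 0.0743·100.3·0.88130/0.19435 = 33.807 rad/s.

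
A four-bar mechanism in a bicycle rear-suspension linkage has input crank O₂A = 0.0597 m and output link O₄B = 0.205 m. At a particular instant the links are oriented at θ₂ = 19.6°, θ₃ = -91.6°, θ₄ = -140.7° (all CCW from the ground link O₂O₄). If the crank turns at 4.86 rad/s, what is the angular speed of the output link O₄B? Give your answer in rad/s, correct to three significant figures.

ω₂ = 4.86 rad/s
Differentiating the loop-closure r₂e^{iθ₂}+r₃e^{iθ₃}=r₁+r₄e^{iθ₄} gives r₂ω₂e^{iθ₂}+r₃ω₃e^{iθ₃}=r₄ω₄e^{iθ₄}.
Eliminating the other unknown: ω₄ = r₂ω₂ sin(θ₂−θ₃) / [r₄ sin(θ₄−θ₃)].
Numerator sine = +0.93232; denominator sine = -0.75585.
Result = 0.0597·4.86·(+0.93232) / (0.205·(-0.75585)) = -1.7458 rad/s; magnitude 1.7458 rad/s.

1.75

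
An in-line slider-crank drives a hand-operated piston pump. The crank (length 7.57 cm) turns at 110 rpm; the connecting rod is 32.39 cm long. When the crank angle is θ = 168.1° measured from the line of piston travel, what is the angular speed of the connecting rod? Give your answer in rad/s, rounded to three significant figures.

2.64

ω = 11.52 rad/s (converted from 110 rpm).
The rod makes angle φ with the slider axis where L sinφ = r sinθ; differentiating, L cosφ·φ̇ = r ω cosθ.
L cosφ = √(L² − r² sin²θ) = 0.32352 m.
|ω_rod| = r ω |cosθ| / √(L² − r² sin²θ) = 0.0757·11.52·0.97851/0.32352 = 2.6374 rad/s.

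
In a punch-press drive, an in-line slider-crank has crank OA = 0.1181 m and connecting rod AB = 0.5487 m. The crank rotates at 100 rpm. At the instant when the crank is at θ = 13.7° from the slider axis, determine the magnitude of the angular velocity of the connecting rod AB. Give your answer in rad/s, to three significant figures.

2.19

ω = 10.47 rad/s (converted from 100 rpm).
The rod makes angle φ with the slider axis where L sinφ = r sinθ; differentiating, L cosφ·φ̇ = r ω cosθ.
L cosφ = √(L² − r² sin²θ) = 0.54799 m.
|ω_rod| = r ω |cosθ| / √(L² − r² sin²θ) = 0.1181·10.47·0.97155/0.54799 = 2.1927 rad/s.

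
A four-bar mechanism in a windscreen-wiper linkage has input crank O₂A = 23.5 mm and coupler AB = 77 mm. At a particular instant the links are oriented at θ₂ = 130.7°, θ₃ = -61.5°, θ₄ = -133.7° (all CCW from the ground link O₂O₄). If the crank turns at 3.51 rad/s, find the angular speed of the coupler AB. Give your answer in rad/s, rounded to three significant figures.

1.12

ω₂ = 3.51 rad/s
Differentiating the loop-closure r₂e^{iθ₂}+r₃e^{iθ₃}=r₁+r₄e^{iθ₄} gives r₂ω₂e^{iθ₂}+r₃ω₃e^{iθ₃}=r₄ω₄e^{iθ₄}.
Eliminating the other unknown: ω₃ = r₂ω₂ sin(θ₄−θ₂) / [r₃ sin(θ₃−θ₄)].
Numerator sine = +0.99523; denominator sine = +0.95213.
Result = 0.0235·3.51·(+0.99523) / (0.077·(+0.95213)) = +1.1197 rad/s; magnitude 1.1197 rad/s.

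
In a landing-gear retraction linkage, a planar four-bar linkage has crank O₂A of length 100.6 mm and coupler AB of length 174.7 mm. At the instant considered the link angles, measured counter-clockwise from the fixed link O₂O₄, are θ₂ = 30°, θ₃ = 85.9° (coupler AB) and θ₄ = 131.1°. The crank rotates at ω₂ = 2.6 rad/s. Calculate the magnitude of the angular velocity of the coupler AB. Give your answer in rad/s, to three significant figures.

2.07

ω₂ = 2.6 rad/s
Differentiating the loop-closure r₂e^{iθ₂}+r₃e^{iθ₃}=r₁+r₄e^{iθ₄} gives r₂ω₂e^{iθ₂}+r₃ω₃e^{iθ₃}=r₄ω₄e^{iθ₄}.
Eliminating the other unknown: ω₃ = r₂ω₂ sin(θ₄−θ₂) / [r₃ sin(θ₃−θ₄)].
Numerator sine = +0.98129; denominator sine = -0.70957.
Result = 0.1006·2.6·(+0.98129) / (0.1747·(-0.70957)) = -2.0705 rad/s; magnitude 2.0705 rad/s.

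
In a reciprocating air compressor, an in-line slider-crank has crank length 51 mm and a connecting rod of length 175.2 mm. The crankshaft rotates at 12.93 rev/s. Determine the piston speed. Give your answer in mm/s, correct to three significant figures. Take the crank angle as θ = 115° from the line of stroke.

ω = 2π·12.9 = 81.24 rad/s
For an in-line slider-crank, x = r cosθ + √(L² − r² sin²θ), so v = −rω sinθ·[1 + r cosθ/√(L² − r² sin²θ)].
With r = 0.051 m, L = 0.1752 m, θ = 115°: √(L² − r² sin²θ) = 0.16899 m.
v = −0.051·81.24·0.90631·[1 + 0.051·-0.42262/0.16899] = -3.2762 m/s.
|v| = 3.2762 m/s = 3276.2 mm/s.

3280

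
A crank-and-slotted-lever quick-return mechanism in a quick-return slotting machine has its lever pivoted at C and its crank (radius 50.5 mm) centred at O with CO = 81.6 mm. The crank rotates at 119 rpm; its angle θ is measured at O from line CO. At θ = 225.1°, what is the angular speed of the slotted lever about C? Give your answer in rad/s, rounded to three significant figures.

1.32

ω = 12.46 rad/s (from 119 rpm).
Crank pin A relative to C: A = (d + r cosθ, r sinθ); lever angle φ = atan2(r sinθ, d + r cosθ).
Differentiating tanφ: φ̇ = rω(d cosθ + r)/(d² + r² + 2dr cosθ).
d² + r² + 2dr cosθ = |CA|² = 0.0033913 m²;  d cosθ + r = -0.0070991 m.
|ω_lever| = |0.0505·12.46·-0.0070991| / 0.0033913 = 1.3174 rad/s.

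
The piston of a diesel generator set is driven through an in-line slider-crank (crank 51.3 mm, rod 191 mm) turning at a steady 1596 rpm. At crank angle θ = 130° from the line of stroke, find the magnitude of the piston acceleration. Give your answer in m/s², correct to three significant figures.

ω = 2π·1596/60 = 167.1 rad/s
x(θ) = r cosθ + √(L² − r² sin²θ); with ω constant, a = ω²·d²x/dθ².
d²x/dθ² = −r cosθ − r²(cos2θ)/√u − r⁴ sin²2θ/(4u^{3/2}),  u = L² − r² sin²θ = 0.0349367 m².
Substituting r = 0.0513 m, L = 0.191 m, θ = 130°: d²x/dθ² = +0.035163 m.
a = ω²·d²x/dθ² = (167.1)²·(+0.035163) = +982.21 m/s²;  |a| = 982.21 m/s².

982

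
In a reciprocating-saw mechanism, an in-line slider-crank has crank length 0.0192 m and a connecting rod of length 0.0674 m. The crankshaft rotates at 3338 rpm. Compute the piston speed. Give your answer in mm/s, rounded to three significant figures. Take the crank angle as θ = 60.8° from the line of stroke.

ω = 2π·3338/60 = 349.6 rad/s
For an in-line slider-crank, x = r cosθ + √(L² − r² sin²θ), so v = −rω sinθ·[1 + r cosθ/√(L² − r² sin²θ)].
With r = 0.0192 m, L = 0.0674 m, θ = 60.8°: √(L² − r² sin²θ) = 0.065283 m.
v = −0.0192·349.6·0.87292·[1 + 0.0192·0.48786/0.065283] = -6.6992 m/s.
|v| = 6.6992 m/s = 6699.2 mm/s.

6700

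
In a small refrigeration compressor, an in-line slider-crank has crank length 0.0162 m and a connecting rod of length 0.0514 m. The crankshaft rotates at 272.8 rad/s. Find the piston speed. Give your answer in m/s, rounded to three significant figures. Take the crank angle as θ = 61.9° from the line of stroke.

4.50

ω = 272.8 rad/s
For an in-line slider-crank, x = r cosθ + √(L² − r² sin²θ), so v = −rω sinθ·[1 + r cosθ/√(L² − r² sin²θ)].
With r = 0.0162 m, L = 0.0514 m, θ = 61.9°: √(L² − r² sin²θ) = 0.049374 m.
v = −0.0162·272.8·0.88213·[1 + 0.0162·0.47101/0.049374] = -4.5009 m/s.
|v| = 4.5009 m/s.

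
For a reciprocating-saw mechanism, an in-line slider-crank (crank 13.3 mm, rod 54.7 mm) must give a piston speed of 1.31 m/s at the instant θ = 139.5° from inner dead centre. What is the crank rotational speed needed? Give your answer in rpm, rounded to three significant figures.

For an in-line slider-crank, |v_piston| = rω|sinθ|·[1 + r cosθ/√(L² − r² sin²θ)].
With r = 0.0133 m, L = 0.0547 m, θ = 139.5°: the bracketed kinematic factor |dx/dθ| = 0.0070204 m.
ω = v/|dx/dθ| = 1.31/0.0070204 = 186.6 rad/s.
N = 60ω/(2π) = 1781.9 rpm.

1780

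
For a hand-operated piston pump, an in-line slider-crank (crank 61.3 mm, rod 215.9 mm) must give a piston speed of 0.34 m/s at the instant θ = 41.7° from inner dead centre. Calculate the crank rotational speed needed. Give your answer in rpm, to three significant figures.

65.5

For an in-line slider-crank, |v_piston| = rω|sinθ|·[1 + r cosθ/√(L² − r² sin²θ)].
With r = 0.0613 m, L = 0.2159 m, θ = 41.7°: the bracketed kinematic factor |dx/dθ| = 0.049582 m.
ω = v/|dx/dθ| = 0.34/0.049582 = 6.8574 rad/s.
N = 60ω/(2π) = 65.483 rpm.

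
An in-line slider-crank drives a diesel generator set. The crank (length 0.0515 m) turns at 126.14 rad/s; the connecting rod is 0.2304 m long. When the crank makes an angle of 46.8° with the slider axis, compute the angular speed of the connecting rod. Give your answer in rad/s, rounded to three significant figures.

19.6

ω = 126.1 rad/s
The rod makes angle φ with the slider axis where L sinφ = r sinθ; differentiating, L cosφ·φ̇ = r ω cosθ.
L cosφ = √(L² − r² sin²θ) = 0.22732 m.
|ω_rod| = r ω |cosθ| / √(L² − r² sin²θ) = 0.0515·126.1·0.68455/0.22732 = 19.562 rad/s.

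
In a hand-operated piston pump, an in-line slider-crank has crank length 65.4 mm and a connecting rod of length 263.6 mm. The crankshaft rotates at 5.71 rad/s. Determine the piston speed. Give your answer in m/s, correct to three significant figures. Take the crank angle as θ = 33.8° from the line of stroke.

0.251

ω = 5.71 rad/s
For an in-line slider-crank, x = r cosθ + √(L² − r² sin²θ), so v = −rω sinθ·[1 + r cosθ/√(L² − r² sin²θ)].
With r = 0.0654 m, L = 0.2636 m, θ = 33.8°: √(L² − r² sin²θ) = 0.26108 m.
v = −0.0654·5.71·0.55630·[1 + 0.0654·0.83098/0.26108] = -0.25098 m/s.
|v| = 0.25098 m/s.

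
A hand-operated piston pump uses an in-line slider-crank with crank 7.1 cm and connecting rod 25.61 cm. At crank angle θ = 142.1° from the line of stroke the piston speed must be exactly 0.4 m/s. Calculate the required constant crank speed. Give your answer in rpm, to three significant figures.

For an in-line slider-crank, |v_piston| = rω|sinθ|·[1 + r cosθ/√(L² − r² sin²θ)].
With r = 0.071 m, L = 0.2561 m, θ = 142.1°: the bracketed kinematic factor |dx/dθ| = 0.033932 m.
ω = v/|dx/dθ| = 0.4/0.033932 = 11.788 rad/s.
N = 60ω/(2π) = 112.57 rpm.

113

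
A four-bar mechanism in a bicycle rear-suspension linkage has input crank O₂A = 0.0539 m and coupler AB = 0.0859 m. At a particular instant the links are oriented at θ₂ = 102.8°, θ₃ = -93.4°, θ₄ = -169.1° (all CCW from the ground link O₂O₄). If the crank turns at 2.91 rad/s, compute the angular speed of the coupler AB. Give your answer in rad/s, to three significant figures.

1.88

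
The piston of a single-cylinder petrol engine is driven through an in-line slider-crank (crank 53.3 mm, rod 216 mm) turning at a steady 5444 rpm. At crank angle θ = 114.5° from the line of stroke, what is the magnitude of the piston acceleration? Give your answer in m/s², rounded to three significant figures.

ω = 2π·5444/60 = 570.1 rad/s
x(θ) = r cosθ + √(L² − r² sin²θ); with ω constant, a = ω²·d²x/dθ².
d²x/dθ² = −r cosθ − r²(cos2θ)/√u − r⁴ sin²2θ/(4u^{3/2}),  u = L² − r² sin²θ = 0.0443037 m².
Substituting r = 0.0533 m, L = 0.216 m, θ = 114.5°: d²x/dθ² = +0.030835 m.
a = ω²·d²x/dθ² = (570.1)²·(+0.030835) = +10022 m/s²;  |a| = 10022 m/s².

10000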